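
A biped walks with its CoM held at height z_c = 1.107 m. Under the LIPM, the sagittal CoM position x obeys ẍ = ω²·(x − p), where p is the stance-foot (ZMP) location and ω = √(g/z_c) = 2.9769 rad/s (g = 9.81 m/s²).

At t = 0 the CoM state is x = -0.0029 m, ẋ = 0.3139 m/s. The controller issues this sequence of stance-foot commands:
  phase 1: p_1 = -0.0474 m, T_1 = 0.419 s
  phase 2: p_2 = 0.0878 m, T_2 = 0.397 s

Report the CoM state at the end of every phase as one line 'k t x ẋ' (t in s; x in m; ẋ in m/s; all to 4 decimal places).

phase 1: p=-0.0474, T=0.419, ωT=1.247321, cosh=1.884139, sinh=1.596866; start (x,ẋ)=(-0.002900, 0.313900) → end (x,ẋ)=(0.204826, 0.802971)
phase 2: p=0.0878, T=0.397, ωT=1.181829, cosh=1.783525, sinh=1.476808; start (x,ẋ)=(0.204826, 0.802971) → end (x,ẋ)=(0.694864, 1.946603)

1 0.4190 0.2048 0.8030
2 0.8160 0.6949 1.9466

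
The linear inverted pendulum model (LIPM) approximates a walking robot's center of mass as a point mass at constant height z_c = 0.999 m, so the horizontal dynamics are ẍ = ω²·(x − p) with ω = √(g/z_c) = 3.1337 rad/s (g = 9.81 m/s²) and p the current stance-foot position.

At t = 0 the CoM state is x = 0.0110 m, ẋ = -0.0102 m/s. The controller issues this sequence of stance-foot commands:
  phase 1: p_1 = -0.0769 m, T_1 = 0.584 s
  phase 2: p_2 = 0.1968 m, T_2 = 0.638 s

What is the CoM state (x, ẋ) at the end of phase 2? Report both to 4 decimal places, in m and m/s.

phase 1: p=-0.0769, T=0.584, ωT=1.830081, cosh=3.197395, sinh=3.036995; start (x,ẋ)=(0.011000, -0.010200) → end (x,ẋ)=(0.194266, 0.803934)
phase 2: p=0.1968, T=0.638, ωT=1.999301, cosh=3.759660, sinh=3.624230; start (x,ẋ)=(0.194266, 0.803934) → end (x,ẋ)=(1.117049, 2.993736)

x = 1.1170, ẋ = 2.9937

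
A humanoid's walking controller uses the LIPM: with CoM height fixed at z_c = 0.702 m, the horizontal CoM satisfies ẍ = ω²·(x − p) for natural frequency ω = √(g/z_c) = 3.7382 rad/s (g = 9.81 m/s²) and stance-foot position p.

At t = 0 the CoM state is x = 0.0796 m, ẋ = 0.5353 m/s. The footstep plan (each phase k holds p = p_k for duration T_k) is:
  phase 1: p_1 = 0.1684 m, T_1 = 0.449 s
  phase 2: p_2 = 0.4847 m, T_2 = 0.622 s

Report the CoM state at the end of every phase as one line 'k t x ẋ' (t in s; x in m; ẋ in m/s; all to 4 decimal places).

1 0.4490 0.2925 0.6256
2 1.0710 0.3399 -0.4099

phase 1: p=0.1684, T=0.449, ωT=1.678452, cosh=2.771959, sinh=2.585296; start (x,ẋ)=(0.079600, 0.535300) → end (x,ẋ)=(0.292457, 0.625635)
phase 2: p=0.4847, T=0.622, ωT=2.325160, cosh=5.163044, sinh=5.065276; start (x,ẋ)=(0.292457, 0.625635) → end (x,ẋ)=(0.339881, -0.409936)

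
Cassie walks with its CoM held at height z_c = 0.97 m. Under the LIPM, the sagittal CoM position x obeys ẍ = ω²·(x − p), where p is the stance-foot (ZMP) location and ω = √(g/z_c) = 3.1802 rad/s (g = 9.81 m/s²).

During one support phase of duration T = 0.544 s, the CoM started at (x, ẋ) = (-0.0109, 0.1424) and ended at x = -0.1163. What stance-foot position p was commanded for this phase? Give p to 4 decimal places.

p = 0.1084

ωT = 3.1802·0.544 = 1.730029; cosh(ωT) = 2.909048, sinh(ωT) = 2.731769
x(T) = p + (x₀−p)·cosh(ωT) + (ẋ₀/ω)·sinh(ωT) ⇒ p·(1 − cosh) = x(T) − x₀·cosh − (ẋ₀/ω)·sinh
numerator   = -0.1163 − (-0.0109)·2.909048 − (0.1424/3.1802)·2.731769 = -0.206912
denominator = 1 − 2.909048 = -1.909048
p = -0.206912 / -1.909048 = 0.1084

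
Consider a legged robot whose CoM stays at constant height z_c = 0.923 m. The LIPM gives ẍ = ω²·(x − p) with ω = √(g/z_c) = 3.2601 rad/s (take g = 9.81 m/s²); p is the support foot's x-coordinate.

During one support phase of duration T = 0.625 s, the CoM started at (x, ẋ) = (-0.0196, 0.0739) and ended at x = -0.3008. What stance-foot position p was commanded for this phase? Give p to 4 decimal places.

ωT = 3.2601·0.625 = 2.037562; cosh(ωT) = 3.901116, sinh(ωT) = 3.770770
x(T) = p + (x₀−p)·cosh(ωT) + (ẋ₀/ω)·sinh(ωT) ⇒ p·(1 − cosh) = x(T) − x₀·cosh − (ẋ₀/ω)·sinh
numerator   = -0.3008 − (-0.0196)·3.901116 − (0.0739/3.2601)·3.770770 = -0.309814
denominator = 1 − 3.901116 = -2.901116
p = -0.309814 / -2.901116 = 0.1068

p = 0.1068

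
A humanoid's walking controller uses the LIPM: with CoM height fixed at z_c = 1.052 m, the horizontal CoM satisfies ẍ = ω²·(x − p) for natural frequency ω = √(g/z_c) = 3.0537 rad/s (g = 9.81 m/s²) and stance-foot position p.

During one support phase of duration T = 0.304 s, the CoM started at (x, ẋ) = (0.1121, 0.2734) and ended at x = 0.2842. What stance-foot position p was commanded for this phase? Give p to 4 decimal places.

p = -0.0533

ωT = 3.0537·0.304 = 0.928325; cosh(ωT) = 1.462741, sinh(ωT) = 1.067526
x(T) = p + (x₀−p)·cosh(ωT) + (ẋ₀/ω)·sinh(ωT) ⇒ p·(1 − cosh) = x(T) − x₀·cosh − (ẋ₀/ω)·sinh
numerator   = 0.2842 − (0.1121)·1.462741 − (0.2734/3.0537)·1.067526 = 0.024650
denominator = 1 − 1.462741 = -0.462741
p = 0.024650 / -0.462741 = -0.0533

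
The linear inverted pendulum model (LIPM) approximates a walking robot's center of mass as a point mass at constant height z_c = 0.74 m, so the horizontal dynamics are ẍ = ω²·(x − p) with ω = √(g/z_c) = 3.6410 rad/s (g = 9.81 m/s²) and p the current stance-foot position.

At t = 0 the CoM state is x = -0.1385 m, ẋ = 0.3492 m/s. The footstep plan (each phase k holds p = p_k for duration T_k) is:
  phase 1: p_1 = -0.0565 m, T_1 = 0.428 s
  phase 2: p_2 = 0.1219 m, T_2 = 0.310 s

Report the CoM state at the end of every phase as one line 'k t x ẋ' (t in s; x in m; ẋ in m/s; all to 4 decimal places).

phase 1: p=-0.0565, T=0.428, ωT=1.558348, cosh=2.480725, sinh=2.270241; start (x,ẋ)=(-0.138500, 0.349200) → end (x,ẋ)=(-0.042186, 0.188461)
phase 2: p=0.1219, T=0.310, ωT=1.128710, cosh=1.707558, sinh=1.384108; start (x,ẋ)=(-0.042186, 0.188461) → end (x,ẋ)=(-0.086643, -0.505108)

1 0.4280 -0.0422 0.1885
2 0.7380 -0.0866 -0.5051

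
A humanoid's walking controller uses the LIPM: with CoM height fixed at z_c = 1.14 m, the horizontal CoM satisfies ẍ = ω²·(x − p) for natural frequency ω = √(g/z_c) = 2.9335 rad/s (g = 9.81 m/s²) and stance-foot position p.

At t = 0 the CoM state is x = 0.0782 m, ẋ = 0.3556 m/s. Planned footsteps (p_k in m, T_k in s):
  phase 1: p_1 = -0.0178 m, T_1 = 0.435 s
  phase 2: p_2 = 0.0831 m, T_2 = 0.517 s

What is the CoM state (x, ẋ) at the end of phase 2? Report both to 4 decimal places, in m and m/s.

phase 1: p=-0.0178, T=0.435, ωT=1.276072, cosh=1.930837, sinh=1.651705; start (x,ẋ)=(0.078200, 0.355600) → end (x,ẋ)=(0.367781, 1.151752)
phase 2: p=0.0831, T=0.517, ωT=1.516620, cosh=2.388124, sinh=2.168671; start (x,ẋ)=(0.367781, 1.151752) → end (x,ẋ)=(1.614417, 4.561607)

x = 1.6144, ẋ = 4.5616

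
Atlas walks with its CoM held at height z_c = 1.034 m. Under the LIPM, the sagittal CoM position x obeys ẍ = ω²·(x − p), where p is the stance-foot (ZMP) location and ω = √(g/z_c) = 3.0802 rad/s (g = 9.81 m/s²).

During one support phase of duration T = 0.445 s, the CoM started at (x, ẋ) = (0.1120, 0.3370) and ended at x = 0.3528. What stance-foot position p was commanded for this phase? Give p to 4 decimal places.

ωT = 3.0802·0.445 = 1.370689; cosh(ωT) = 2.095998, sinh(ωT) = 1.842066
x(T) = p + (x₀−p)·cosh(ωT) + (ẋ₀/ω)·sinh(ωT) ⇒ p·(1 − cosh) = x(T) − x₀·cosh − (ẋ₀/ω)·sinh
numerator   = 0.3528 − (0.1120)·2.095998 − (0.3370/3.0802)·1.842066 = -0.083489
denominator = 1 − 2.095998 = -1.095998
p = -0.083489 / -1.095998 = 0.0762

p = 0.0762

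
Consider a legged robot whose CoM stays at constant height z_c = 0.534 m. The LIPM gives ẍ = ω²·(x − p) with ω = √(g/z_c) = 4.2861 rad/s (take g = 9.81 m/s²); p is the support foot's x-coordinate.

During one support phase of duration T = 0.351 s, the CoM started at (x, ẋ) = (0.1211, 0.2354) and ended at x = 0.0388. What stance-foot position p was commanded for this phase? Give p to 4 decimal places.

ωT = 4.2861·0.351 = 1.504421; cosh(ωT) = 2.361846, sinh(ωT) = 2.139701
x(T) = p + (x₀−p)·cosh(ωT) + (ẋ₀/ω)·sinh(ωT) ⇒ p·(1 − cosh) = x(T) − x₀·cosh − (ẋ₀/ω)·sinh
numerator   = 0.0388 − (0.1211)·2.361846 − (0.2354/4.2861)·2.139701 = -0.364736
denominator = 1 − 2.361846 = -1.361846
p = -0.364736 / -1.361846 = 0.2678

p = 0.2678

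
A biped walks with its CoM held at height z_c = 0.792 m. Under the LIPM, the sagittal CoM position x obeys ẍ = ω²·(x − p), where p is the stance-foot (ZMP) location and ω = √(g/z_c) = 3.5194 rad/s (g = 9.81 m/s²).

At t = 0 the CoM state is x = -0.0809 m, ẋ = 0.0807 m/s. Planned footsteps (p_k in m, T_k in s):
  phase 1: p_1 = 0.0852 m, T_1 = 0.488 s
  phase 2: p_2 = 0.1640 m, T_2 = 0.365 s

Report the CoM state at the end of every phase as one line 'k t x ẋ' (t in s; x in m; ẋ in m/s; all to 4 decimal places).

1 0.4880 -0.3305 -1.3437
2 0.8530 -1.4347 -5.5168

phase 1: p=0.0852, T=0.488, ωT=1.717467, cosh=2.874961, sinh=2.695441; start (x,ẋ)=(-0.080900, 0.080700) → end (x,ẋ)=(-0.330524, -1.343671)
phase 2: p=0.1640, T=0.365, ωT=1.284581, cosh=1.944960, sinh=1.668194; start (x,ẋ)=(-0.330524, -1.343671) → end (x,ẋ)=(-1.434730, -5.516759)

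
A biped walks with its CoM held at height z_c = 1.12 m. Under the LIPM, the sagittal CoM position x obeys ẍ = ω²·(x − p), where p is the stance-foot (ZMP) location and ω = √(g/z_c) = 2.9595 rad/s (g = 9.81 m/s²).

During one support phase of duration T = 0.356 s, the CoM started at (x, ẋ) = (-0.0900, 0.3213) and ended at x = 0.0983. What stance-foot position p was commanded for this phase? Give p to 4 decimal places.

ωT = 2.9595·0.356 = 1.053582; cosh(ωT) = 1.608296, sinh(ωT) = 1.259610
x(T) = p + (x₀−p)·cosh(ωT) + (ẋ₀/ω)·sinh(ωT) ⇒ p·(1 − cosh) = x(T) − x₀·cosh − (ẋ₀/ω)·sinh
numerator   = 0.0983 − (-0.0900)·1.608296 − (0.3213/2.9595)·1.259610 = 0.106296
denominator = 1 − 1.608296 = -0.608296
p = 0.106296 / -0.608296 = -0.1747

p = -0.1747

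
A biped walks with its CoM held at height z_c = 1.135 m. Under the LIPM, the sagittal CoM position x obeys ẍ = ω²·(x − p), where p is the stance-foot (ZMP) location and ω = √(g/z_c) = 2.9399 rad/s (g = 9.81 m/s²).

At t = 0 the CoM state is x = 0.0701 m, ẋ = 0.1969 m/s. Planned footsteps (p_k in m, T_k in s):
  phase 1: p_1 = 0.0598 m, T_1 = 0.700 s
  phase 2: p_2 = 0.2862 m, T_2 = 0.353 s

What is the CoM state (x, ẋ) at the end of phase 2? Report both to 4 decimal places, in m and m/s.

x = 0.7793, ẋ = 1.6929

phase 1: p=0.0598, T=0.700, ωT=2.057930, cosh=3.978732, sinh=3.851014; start (x,ẋ)=(0.070100, 0.196900) → end (x,ẋ)=(0.358703, 0.900025)
phase 2: p=0.2862, T=0.353, ωT=1.037785, cosh=1.588597, sinh=1.234359; start (x,ẋ)=(0.358703, 0.900025) → end (x,ẋ)=(0.779266, 1.692882)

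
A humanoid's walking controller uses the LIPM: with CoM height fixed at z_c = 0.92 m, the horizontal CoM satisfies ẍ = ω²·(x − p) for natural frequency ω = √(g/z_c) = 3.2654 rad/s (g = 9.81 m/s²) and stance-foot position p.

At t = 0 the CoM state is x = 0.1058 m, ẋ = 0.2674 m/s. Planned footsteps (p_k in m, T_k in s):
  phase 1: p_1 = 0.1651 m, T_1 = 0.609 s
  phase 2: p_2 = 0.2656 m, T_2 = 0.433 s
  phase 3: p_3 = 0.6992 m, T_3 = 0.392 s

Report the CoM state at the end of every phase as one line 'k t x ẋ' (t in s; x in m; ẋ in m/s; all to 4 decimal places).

1 0.6090 0.2379 0.3010
2 1.0420 0.3837 0.4808
3 1.4340 0.3322 -0.7781

phase 1: p=0.1651, T=0.609, ωT=1.988629, cosh=3.721196, sinh=3.584313; start (x,ẋ)=(0.105800, 0.267400) → end (x,ẋ)=(0.237948, 0.300988)
phase 2: p=0.2656, T=0.433, ωT=1.413918, cosh=2.177612, sinh=1.934424; start (x,ẋ)=(0.237948, 0.300988) → end (x,ẋ)=(0.383691, 0.480769)
phase 3: p=0.6992, T=0.392, ωT=1.280037, cosh=1.937400, sinh=1.659373; start (x,ẋ)=(0.383691, 0.480769) → end (x,ẋ)=(0.332245, -0.778148)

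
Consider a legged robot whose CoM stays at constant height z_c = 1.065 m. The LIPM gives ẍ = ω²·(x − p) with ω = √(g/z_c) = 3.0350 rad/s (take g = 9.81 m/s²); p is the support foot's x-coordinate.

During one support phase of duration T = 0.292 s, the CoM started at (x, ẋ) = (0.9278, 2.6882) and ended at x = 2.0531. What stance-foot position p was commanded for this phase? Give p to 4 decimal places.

ωT = 3.0350·0.292 = 0.886220; cosh(ωT) = 1.419077, sinh(ωT) = 1.006866
x(T) = p + (x₀−p)·cosh(ωT) + (ẋ₀/ω)·sinh(ωT) ⇒ p·(1 − cosh) = x(T) − x₀·cosh − (ẋ₀/ω)·sinh
numerator   = 2.0531 − (0.9278)·1.419077 − (2.6882/3.0350)·1.006866 = -0.155334
denominator = 1 − 1.419077 = -0.419077
p = -0.155334 / -0.419077 = 0.3707

p = 0.3707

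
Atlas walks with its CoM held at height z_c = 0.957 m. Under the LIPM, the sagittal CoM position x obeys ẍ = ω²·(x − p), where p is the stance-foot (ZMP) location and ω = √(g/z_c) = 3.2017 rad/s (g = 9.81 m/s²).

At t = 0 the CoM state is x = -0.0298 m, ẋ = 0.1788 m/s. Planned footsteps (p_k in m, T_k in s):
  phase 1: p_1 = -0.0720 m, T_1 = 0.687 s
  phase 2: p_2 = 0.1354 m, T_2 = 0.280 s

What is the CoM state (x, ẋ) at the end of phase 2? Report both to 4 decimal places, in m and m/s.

phase 1: p=-0.0720, T=0.687, ωT=2.199568, cosh=4.565983, sinh=4.455132; start (x,ẋ)=(-0.029800, 0.178800) → end (x,ẋ)=(0.369483, 1.418338)
phase 2: p=0.1354, T=0.280, ωT=0.896476, cosh=1.429478, sinh=1.021473; start (x,ẋ)=(0.369483, 1.418338) → end (x,ẋ)=(0.922524, 2.793039)

x = 0.9225, ẋ = 2.7930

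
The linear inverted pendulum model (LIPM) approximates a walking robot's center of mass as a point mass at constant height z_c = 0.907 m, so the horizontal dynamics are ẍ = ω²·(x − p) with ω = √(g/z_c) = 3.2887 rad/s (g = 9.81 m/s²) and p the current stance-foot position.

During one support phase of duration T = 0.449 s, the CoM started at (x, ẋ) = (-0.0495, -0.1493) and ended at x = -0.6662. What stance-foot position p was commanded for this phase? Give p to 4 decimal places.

ωT = 3.2887·0.449 = 1.476626; cosh(ωT) = 2.303279, sinh(ωT) = 2.074872
x(T) = p + (x₀−p)·cosh(ωT) + (ẋ₀/ω)·sinh(ωT) ⇒ p·(1 − cosh) = x(T) − x₀·cosh − (ẋ₀/ω)·sinh
numerator   = -0.6662 − (-0.0495)·2.303279 − (-0.1493/3.2887)·2.074872 = -0.457993
denominator = 1 − 2.303279 = -1.303279
p = -0.457993 / -1.303279 = 0.3514

p = 0.3514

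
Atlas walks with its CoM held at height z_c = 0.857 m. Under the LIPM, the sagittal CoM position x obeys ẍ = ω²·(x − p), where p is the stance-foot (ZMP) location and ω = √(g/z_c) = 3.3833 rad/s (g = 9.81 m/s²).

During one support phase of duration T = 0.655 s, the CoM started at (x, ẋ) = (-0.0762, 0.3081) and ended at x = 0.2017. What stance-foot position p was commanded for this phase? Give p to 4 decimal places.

p = -0.0392

ωT = 3.3833·0.655 = 2.216062; cosh(ωT) = 4.640088, sinh(ωT) = 4.531051
x(T) = p + (x₀−p)·cosh(ωT) + (ẋ₀/ω)·sinh(ωT) ⇒ p·(1 − cosh) = x(T) − x₀·cosh − (ẋ₀/ω)·sinh
numerator   = 0.2017 − (-0.0762)·4.640088 − (0.3081/3.3833)·4.531051 = 0.142655
denominator = 1 − 4.640088 = -3.640088
p = 0.142655 / -3.640088 = -0.0392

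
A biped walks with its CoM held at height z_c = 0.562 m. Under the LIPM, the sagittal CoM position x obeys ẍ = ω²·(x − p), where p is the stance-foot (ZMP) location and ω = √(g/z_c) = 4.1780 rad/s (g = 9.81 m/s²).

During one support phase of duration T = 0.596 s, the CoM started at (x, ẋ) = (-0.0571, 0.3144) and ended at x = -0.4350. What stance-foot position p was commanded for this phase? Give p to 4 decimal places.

ωT = 4.1780·0.596 = 2.490088; cosh(ωT) = 6.072620, sinh(ωT) = 5.989717
x(T) = p + (x₀−p)·cosh(ωT) + (ẋ₀/ω)·sinh(ωT) ⇒ p·(1 − cosh) = x(T) − x₀·cosh − (ẋ₀/ω)·sinh
numerator   = -0.4350 − (-0.0571)·6.072620 − (0.3144/4.1780)·5.989717 = -0.538988
denominator = 1 − 6.072620 = -5.072620
p = -0.538988 / -5.072620 = 0.1063

p = 0.1063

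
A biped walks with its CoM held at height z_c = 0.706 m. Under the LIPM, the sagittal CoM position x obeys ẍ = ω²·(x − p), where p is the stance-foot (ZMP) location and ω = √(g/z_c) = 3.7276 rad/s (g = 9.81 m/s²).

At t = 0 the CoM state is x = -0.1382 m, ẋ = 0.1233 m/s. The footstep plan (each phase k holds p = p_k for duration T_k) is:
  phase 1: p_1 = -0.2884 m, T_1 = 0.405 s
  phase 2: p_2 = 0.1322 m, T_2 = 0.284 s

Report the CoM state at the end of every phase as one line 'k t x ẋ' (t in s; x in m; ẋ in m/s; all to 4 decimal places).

phase 1: p=-0.2884, T=0.405, ωT=1.509678, cosh=2.373127, sinh=2.152146; start (x,ẋ)=(-0.138200, 0.123300) → end (x,ẋ)=(0.139232, 1.497562)
phase 2: p=0.1322, T=0.284, ωT=1.058638, cosh=1.614686, sinh=1.267758; start (x,ẋ)=(0.139232, 1.497562) → end (x,ẋ)=(0.652875, 2.451321)

1 0.4050 0.1392 1.4976
2 0.6890 0.6529 2.4513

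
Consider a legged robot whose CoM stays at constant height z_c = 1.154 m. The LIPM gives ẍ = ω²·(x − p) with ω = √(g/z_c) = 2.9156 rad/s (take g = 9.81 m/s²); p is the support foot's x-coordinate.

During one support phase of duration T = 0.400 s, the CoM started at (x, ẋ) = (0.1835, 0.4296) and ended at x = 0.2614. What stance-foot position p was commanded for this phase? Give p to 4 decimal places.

ωT = 2.9156·0.400 = 1.166240; cosh(ωT) = 1.760718, sinh(ωT) = 1.449182
x(T) = p + (x₀−p)·cosh(ωT) + (ẋ₀/ω)·sinh(ωT) ⇒ p·(1 − cosh) = x(T) − x₀·cosh − (ẋ₀/ω)·sinh
numerator   = 0.2614 − (0.1835)·1.760718 − (0.4296/2.9156)·1.449182 = -0.275222
denominator = 1 − 1.760718 = -0.760718
p = -0.275222 / -0.760718 = 0.3618

p = 0.3618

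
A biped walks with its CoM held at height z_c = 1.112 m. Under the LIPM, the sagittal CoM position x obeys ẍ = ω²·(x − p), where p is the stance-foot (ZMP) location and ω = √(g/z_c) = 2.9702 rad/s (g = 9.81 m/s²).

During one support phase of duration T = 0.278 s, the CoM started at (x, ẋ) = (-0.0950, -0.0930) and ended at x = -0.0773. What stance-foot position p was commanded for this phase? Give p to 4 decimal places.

ωT = 2.9702·0.278 = 0.825716; cosh(ωT) = 1.360718, sinh(ωT) = 0.922796
x(T) = p + (x₀−p)·cosh(ωT) + (ẋ₀/ω)·sinh(ωT) ⇒ p·(1 − cosh) = x(T) − x₀·cosh − (ẋ₀/ω)·sinh
numerator   = -0.0773 − (-0.0950)·1.360718 − (-0.0930/2.9702)·0.922796 = 0.080862
denominator = 1 − 1.360718 = -0.360718
p = 0.080862 / -0.360718 = -0.2242

p = -0.2242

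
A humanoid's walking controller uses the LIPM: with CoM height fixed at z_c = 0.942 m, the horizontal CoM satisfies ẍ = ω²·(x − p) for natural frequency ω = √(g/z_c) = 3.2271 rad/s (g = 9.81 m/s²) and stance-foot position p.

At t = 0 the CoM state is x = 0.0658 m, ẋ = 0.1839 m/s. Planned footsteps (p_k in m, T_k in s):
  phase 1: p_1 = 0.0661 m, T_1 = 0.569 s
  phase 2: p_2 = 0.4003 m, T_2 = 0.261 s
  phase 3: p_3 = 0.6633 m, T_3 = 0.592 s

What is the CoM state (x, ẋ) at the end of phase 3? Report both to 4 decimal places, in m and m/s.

phase 1: p=0.0661, T=0.569, ωT=1.836220, cosh=3.216100, sinh=3.056681; start (x,ẋ)=(0.065800, 0.183900) → end (x,ẋ)=(0.239324, 0.588482)
phase 2: p=0.4003, T=0.261, ωT=0.842273, cosh=1.376184, sinh=0.945454; start (x,ẋ)=(0.239324, 0.588482) → end (x,ẋ)=(0.351176, 0.318708)
phase 3: p=0.6633, T=0.592, ωT=1.910443, cosh=3.452049, sinh=3.304034; start (x,ẋ)=(0.351176, 0.318708) → end (x,ẋ)=(-0.087860, -2.227806)

x = -0.0879, ẋ = -2.2278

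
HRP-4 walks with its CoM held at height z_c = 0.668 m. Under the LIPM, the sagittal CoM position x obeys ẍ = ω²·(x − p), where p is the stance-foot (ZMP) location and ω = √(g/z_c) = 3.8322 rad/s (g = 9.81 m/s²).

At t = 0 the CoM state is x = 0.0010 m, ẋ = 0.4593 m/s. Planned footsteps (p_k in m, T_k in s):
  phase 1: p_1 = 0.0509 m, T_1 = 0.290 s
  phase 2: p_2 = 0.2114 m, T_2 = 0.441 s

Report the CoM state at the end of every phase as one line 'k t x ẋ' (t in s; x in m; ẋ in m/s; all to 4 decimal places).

phase 1: p=0.0509, T=0.290, ωT=1.111338, cosh=1.683770, sinh=1.354651; start (x,ẋ)=(0.001000, 0.459300) → end (x,ẋ)=(0.129239, 0.514310)
phase 2: p=0.2114, T=0.441, ωT=1.690000, cosh=2.802001, sinh=2.617481; start (x,ẋ)=(0.129239, 0.514310) → end (x,ẋ)=(0.332469, 0.616960)

1 0.2900 0.1292 0.5143
2 0.7310 0.3325 0.6170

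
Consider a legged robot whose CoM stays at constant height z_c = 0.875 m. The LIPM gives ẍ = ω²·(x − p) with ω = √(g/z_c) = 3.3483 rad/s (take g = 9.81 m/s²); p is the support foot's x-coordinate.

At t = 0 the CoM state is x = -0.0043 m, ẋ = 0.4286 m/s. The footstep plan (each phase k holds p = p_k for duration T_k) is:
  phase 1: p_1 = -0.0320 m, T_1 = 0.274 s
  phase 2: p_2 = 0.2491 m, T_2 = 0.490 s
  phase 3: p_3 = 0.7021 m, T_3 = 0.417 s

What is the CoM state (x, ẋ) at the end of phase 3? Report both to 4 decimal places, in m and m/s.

phase 1: p=-0.0320, T=0.274, ωT=0.917434, cosh=1.451202, sinh=1.051659; start (x,ẋ)=(-0.004300, 0.428600) → end (x,ẋ)=(0.142816, 0.719524)
phase 2: p=0.2491, T=0.490, ωT=1.640667, cosh=2.676230, sinh=2.482379; start (x,ẋ)=(0.142816, 0.719524) → end (x,ẋ)=(0.498104, 1.042207)
phase 3: p=0.7021, T=0.417, ωT=1.396241, cosh=2.143756, sinh=1.896230; start (x,ẋ)=(0.498104, 1.042207) → end (x,ẋ)=(0.855012, 0.939039)

x = 0.8550, ẋ = 0.9390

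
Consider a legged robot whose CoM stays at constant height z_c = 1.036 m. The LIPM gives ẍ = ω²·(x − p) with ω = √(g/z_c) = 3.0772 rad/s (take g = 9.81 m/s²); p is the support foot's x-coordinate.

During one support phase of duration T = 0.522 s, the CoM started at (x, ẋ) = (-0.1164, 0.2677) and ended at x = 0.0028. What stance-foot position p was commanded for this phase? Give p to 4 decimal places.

ωT = 3.0772·0.522 = 1.606298; cosh(ωT) = 2.592478, sinh(ωT) = 2.391849
x(T) = p + (x₀−p)·cosh(ωT) + (ẋ₀/ω)·sinh(ωT) ⇒ p·(1 − cosh) = x(T) − x₀·cosh − (ẋ₀/ω)·sinh
numerator   = 0.0028 − (-0.1164)·2.592478 − (0.2677/3.0772)·2.391849 = 0.096486
denominator = 1 − 2.592478 = -1.592478
p = 0.096486 / -1.592478 = -0.0606

p = -0.0606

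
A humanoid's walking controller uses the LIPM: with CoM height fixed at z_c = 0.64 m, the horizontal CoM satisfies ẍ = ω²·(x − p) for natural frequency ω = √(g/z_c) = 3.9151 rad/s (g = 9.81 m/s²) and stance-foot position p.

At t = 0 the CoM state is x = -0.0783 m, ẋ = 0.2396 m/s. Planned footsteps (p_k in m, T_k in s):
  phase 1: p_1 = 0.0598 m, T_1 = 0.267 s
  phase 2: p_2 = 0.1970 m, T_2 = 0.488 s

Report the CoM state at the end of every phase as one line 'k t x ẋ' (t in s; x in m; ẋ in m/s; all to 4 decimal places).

1 0.2670 -0.0846 -0.2910
2 0.7550 -1.0208 -4.6479

phase 1: p=0.0598, T=0.267, ωT=1.045332, cosh=1.597959, sinh=1.246383; start (x,ẋ)=(-0.078300, 0.239600) → end (x,ẋ)=(-0.084601, -0.291018)
phase 2: p=0.1970, T=0.488, ωT=1.910569, cosh=3.452464, sinh=3.304467; start (x,ẋ)=(-0.084601, -0.291018) → end (x,ẋ)=(-1.020844, -4.647887)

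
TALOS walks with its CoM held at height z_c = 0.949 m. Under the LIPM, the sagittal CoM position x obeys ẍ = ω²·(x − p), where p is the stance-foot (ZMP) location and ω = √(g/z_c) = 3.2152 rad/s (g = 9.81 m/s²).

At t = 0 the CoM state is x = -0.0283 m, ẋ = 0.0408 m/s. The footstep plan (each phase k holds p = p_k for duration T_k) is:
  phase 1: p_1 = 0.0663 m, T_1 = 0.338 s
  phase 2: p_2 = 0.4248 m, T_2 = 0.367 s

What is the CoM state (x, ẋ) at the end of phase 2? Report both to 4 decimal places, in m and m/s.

phase 1: p=0.0663, T=0.338, ωT=1.086738, cosh=1.650951, sinh=1.313636; start (x,ẋ)=(-0.028300, 0.040800) → end (x,ẋ)=(-0.073210, -0.332194)
phase 2: p=0.4248, T=0.367, ωT=1.179978, cosh=1.780795, sinh=1.473509; start (x,ẋ)=(-0.073210, -0.332194) → end (x,ẋ)=(-0.614297, -2.950956)

x = -0.6143, ẋ = -2.9510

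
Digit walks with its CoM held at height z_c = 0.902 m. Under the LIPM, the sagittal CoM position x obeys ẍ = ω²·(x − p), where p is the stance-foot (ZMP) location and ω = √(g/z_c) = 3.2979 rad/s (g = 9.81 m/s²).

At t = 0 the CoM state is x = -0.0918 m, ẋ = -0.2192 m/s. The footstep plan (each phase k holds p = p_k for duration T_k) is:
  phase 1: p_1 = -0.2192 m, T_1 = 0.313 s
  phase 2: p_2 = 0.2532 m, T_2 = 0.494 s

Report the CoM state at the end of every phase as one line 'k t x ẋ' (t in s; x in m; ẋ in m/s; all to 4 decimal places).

phase 1: p=-0.2192, T=0.313, ωT=1.032243, cosh=1.581781, sinh=1.225574; start (x,ẋ)=(-0.091800, -0.219200) → end (x,ẋ)=(-0.099141, 0.168201)
phase 2: p=0.2532, T=0.494, ωT=1.629163, cosh=2.647848, sinh=2.451754; start (x,ẋ)=(-0.099141, 0.168201) → end (x,ẋ)=(-0.554699, -2.403529)

1 0.3130 -0.0991 0.1682
2 0.8070 -0.5547 -2.4035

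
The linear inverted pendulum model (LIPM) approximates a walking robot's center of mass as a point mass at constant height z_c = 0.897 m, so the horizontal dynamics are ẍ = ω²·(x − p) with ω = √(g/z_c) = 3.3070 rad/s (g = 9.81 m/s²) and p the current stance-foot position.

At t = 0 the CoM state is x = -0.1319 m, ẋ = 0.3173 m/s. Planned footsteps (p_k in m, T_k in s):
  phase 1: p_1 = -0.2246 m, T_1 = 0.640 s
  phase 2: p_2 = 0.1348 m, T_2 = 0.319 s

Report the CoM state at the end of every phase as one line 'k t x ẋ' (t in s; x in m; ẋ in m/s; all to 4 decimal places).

1 0.6400 0.5583 2.5902
2 0.9590 1.8049 5.9373

phase 1: p=-0.2246, T=0.640, ωT=2.116480, cosh=4.211159, sinh=4.090704; start (x,ẋ)=(-0.131900, 0.317300) → end (x,ẋ)=(0.558269, 2.590243)
phase 2: p=0.1348, T=0.319, ωT=1.054933, cosh=1.609999, sinh=1.261783; start (x,ẋ)=(0.558269, 2.590243) → end (x,ẋ)=(1.804890, 5.937307)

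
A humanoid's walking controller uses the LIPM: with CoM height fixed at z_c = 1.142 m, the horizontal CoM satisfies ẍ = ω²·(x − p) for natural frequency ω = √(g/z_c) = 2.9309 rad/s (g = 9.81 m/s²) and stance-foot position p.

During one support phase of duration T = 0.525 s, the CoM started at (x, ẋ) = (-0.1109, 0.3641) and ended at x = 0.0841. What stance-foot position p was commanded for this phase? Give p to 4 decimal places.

ωT = 2.9309·0.525 = 1.538722; cosh(ωT) = 2.436645, sinh(ωT) = 2.221990
x(T) = p + (x₀−p)·cosh(ωT) + (ẋ₀/ω)·sinh(ωT) ⇒ p·(1 − cosh) = x(T) − x₀·cosh − (ẋ₀/ω)·sinh
numerator   = 0.0841 − (-0.1109)·2.436645 − (0.3641/2.9309)·2.221990 = 0.078290
denominator = 1 − 2.436645 = -1.436645
p = 0.078290 / -1.436645 = -0.0545

p = -0.0545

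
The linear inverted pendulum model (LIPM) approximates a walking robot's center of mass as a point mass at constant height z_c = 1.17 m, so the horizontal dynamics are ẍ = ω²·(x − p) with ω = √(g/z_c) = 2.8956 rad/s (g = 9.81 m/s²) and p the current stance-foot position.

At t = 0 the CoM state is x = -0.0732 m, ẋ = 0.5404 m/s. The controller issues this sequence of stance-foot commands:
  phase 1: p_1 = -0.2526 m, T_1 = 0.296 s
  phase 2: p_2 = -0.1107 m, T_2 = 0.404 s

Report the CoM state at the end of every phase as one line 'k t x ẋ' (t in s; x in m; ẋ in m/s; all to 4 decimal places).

phase 1: p=-0.2526, T=0.296, ωT=0.857098, cosh=1.390352, sinh=0.965960; start (x,ẋ)=(-0.073200, 0.540400) → end (x,ẋ)=(0.177104, 1.253134)
phase 2: p=-0.1107, T=0.404, ωT=1.169822, cosh=1.765921, sinh=1.455499; start (x,ẋ)=(0.177104, 1.253134) → end (x,ẋ)=(1.027439, 3.425900)

1 0.2960 0.1771 1.2531
2 0.7000 1.0274 3.4259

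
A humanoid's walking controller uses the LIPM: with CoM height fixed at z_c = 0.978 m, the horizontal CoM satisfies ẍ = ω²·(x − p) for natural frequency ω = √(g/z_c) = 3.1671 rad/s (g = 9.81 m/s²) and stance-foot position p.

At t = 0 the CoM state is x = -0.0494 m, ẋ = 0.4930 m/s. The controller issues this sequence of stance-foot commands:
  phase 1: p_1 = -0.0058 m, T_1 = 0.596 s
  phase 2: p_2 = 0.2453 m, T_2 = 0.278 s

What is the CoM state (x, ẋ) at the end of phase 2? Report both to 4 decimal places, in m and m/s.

phase 1: p=-0.0058, T=0.596, ωT=1.887592, cosh=3.377441, sinh=3.226005; start (x,ẋ)=(-0.049400, 0.493000) → end (x,ẋ)=(0.349113, 1.219614)
phase 2: p=0.2453, T=0.278, ωT=0.880454, cosh=1.413294, sinh=0.998700; start (x,ẋ)=(0.349113, 1.219614) → end (x,ẋ)=(0.776606, 2.052031)

x = 0.7766, ẋ = 2.0520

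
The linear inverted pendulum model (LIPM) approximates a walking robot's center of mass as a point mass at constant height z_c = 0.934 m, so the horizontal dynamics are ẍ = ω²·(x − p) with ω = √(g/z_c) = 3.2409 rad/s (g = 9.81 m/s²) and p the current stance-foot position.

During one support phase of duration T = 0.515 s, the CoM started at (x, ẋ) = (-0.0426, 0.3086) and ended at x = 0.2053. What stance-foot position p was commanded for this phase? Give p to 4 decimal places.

p = -0.0450

ωT = 3.2409·0.515 = 1.669064; cosh(ωT) = 2.747809, sinh(ωT) = 2.559386
x(T) = p + (x₀−p)·cosh(ωT) + (ẋ₀/ω)·sinh(ωT) ⇒ p·(1 − cosh) = x(T) − x₀·cosh − (ẋ₀/ω)·sinh
numerator   = 0.2053 − (-0.0426)·2.747809 − (0.3086/3.2409)·2.559386 = 0.078651
denominator = 1 − 2.747809 = -1.747809
p = 0.078651 / -1.747809 = -0.0450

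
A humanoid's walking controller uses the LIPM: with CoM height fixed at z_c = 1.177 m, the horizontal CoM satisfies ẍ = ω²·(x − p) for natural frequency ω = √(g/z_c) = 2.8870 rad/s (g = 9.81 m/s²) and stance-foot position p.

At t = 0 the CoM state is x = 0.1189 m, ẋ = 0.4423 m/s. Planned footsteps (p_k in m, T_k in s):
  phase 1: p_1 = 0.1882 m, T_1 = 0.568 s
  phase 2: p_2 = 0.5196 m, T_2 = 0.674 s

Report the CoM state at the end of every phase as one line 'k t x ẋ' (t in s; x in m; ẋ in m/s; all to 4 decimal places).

1 0.5680 0.3828 0.6866
2 1.2420 0.8465 1.0983

phase 1: p=0.1882, T=0.568, ωT=1.639816, cosh=2.674118, sinh=2.480103; start (x,ẋ)=(0.118900, 0.442300) → end (x,ẋ)=(0.382845, 0.686571)
phase 2: p=0.5196, T=0.674, ωT=1.945838, cosh=3.571181, sinh=3.428314; start (x,ẋ)=(0.382845, 0.686571) → end (x,ẋ)=(0.846527, 1.098333)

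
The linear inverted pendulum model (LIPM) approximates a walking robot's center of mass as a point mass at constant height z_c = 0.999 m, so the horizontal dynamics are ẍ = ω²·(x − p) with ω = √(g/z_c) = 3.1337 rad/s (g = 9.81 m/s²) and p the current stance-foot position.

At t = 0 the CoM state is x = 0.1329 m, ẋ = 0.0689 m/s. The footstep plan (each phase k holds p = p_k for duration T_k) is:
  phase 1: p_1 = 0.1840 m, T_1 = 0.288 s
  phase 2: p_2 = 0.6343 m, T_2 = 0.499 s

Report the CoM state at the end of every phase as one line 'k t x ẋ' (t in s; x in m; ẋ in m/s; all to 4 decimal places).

phase 1: p=0.1840, T=0.288, ωT=0.902506, cosh=1.435663, sinh=1.030111; start (x,ẋ)=(0.132900, 0.068900) → end (x,ẋ)=(0.133286, -0.066037)
phase 2: p=0.6343, T=0.499, ωT=1.563716, cosh=2.492948, sinh=2.283591; start (x,ẋ)=(0.133286, -0.066037) → end (x,ẋ)=(-0.662823, -3.749924)

1 0.2880 0.1333 -0.0660
2 0.7870 -0.6628 -3.7499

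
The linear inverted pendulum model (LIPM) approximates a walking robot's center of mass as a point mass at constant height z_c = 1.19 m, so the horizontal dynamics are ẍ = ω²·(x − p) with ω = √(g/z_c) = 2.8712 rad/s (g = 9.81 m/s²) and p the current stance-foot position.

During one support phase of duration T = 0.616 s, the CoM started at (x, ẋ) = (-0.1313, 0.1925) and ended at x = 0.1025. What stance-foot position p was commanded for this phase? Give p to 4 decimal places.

ωT = 2.8712·0.616 = 1.768659; cosh(ωT) = 3.016774, sinh(ωT) = 2.846213
x(T) = p + (x₀−p)·cosh(ωT) + (ẋ₀/ω)·sinh(ωT) ⇒ p·(1 − cosh) = x(T) − x₀·cosh − (ẋ₀/ω)·sinh
numerator   = 0.1025 − (-0.1313)·3.016774 − (0.1925/2.8712)·2.846213 = 0.307778
denominator = 1 − 3.016774 = -2.016774
p = 0.307778 / -2.016774 = -0.1526

p = -0.1526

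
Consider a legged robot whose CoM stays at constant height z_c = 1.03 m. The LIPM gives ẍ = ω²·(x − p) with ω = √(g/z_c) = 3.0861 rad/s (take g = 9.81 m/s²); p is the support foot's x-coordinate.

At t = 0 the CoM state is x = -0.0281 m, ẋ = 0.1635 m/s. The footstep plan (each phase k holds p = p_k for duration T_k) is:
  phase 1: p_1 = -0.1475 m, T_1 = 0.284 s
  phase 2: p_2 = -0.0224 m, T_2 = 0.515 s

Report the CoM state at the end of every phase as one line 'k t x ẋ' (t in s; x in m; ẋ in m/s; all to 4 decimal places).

phase 1: p=-0.1475, T=0.284, ωT=0.876452, cosh=1.409309, sinh=0.993052; start (x,ẋ)=(-0.028100, 0.163500) → end (x,ẋ)=(0.073383, 0.596342)
phase 2: p=-0.0224, T=0.515, ωT=1.589342, cosh=2.552290, sinh=2.348230; start (x,ẋ)=(0.073383, 0.596342) → end (x,ẋ)=(0.675826, 2.216166)

1 0.2840 0.0734 0.5963
2 0.7990 0.6758 2.2162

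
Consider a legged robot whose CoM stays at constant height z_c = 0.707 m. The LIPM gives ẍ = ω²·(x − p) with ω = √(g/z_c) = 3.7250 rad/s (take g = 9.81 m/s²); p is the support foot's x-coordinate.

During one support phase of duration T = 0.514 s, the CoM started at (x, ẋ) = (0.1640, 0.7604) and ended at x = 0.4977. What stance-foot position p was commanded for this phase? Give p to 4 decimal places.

ωT = 3.7250·0.514 = 1.914650; cosh(ωT) = 3.465979, sinh(ωT) = 3.318585
x(T) = p + (x₀−p)·cosh(ωT) + (ẋ₀/ω)·sinh(ωT) ⇒ p·(1 − cosh) = x(T) − x₀·cosh − (ẋ₀/ω)·sinh
numerator   = 0.4977 − (0.1640)·3.465979 − (0.7604/3.7250)·3.318585 = -0.748157
denominator = 1 − 3.465979 = -2.465979
p = -0.748157 / -2.465979 = 0.3034

p = 0.3034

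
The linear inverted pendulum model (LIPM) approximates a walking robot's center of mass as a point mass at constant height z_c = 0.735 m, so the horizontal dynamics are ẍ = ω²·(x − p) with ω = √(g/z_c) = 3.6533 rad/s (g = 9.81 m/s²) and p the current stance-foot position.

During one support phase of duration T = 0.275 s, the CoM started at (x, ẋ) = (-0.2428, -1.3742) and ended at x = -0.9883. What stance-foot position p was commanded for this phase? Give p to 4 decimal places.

ωT = 3.6533·0.275 = 1.004658; cosh(ωT) = 1.548571, sinh(ωT) = 1.182401
x(T) = p + (x₀−p)·cosh(ωT) + (ẋ₀/ω)·sinh(ωT) ⇒ p·(1 − cosh) = x(T) − x₀·cosh − (ẋ₀/ω)·sinh
numerator   = -0.9883 − (-0.2428)·1.548571 − (-1.3742/3.6533)·1.182401 = -0.167543
denominator = 1 − 1.548571 = -0.548571
p = -0.167543 / -0.548571 = 0.3054

p = 0.3054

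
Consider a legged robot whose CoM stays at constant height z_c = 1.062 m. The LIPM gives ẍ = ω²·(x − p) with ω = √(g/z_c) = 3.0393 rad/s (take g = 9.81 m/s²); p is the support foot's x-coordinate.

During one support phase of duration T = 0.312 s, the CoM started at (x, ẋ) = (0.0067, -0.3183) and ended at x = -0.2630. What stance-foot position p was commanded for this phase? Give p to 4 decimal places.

p = 0.3264

ωT = 3.0393·0.312 = 0.948262; cosh(ωT) = 1.484316, sinh(ωT) = 1.096902
x(T) = p + (x₀−p)·cosh(ωT) + (ẋ₀/ω)·sinh(ωT) ⇒ p·(1 − cosh) = x(T) − x₀·cosh − (ẋ₀/ω)·sinh
numerator   = -0.2630 − (0.0067)·1.484316 − (-0.3183/3.0393)·1.096902 = -0.158068
denominator = 1 − 1.484316 = -0.484316
p = -0.158068 / -0.484316 = 0.3264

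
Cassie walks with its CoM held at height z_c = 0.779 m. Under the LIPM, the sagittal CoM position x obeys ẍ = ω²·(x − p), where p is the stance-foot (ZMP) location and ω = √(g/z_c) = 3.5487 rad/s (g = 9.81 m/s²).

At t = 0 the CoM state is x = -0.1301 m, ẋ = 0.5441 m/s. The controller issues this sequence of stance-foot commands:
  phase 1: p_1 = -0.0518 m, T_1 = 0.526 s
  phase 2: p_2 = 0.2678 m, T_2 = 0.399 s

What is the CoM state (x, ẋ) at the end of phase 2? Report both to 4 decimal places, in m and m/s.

x = 0.5657, ẋ = 1.3632

phase 1: p=-0.0518, T=0.526, ωT=1.866616, cosh=3.310512, sinh=3.155866; start (x,ẋ)=(-0.130100, 0.544100) → end (x,ẋ)=(0.172856, 0.924351)
phase 2: p=0.2678, T=0.399, ωT=1.415931, cosh=2.181511, sinh=1.938811; start (x,ẋ)=(0.172856, 0.924351) → end (x,ẋ)=(0.565692, 1.363242)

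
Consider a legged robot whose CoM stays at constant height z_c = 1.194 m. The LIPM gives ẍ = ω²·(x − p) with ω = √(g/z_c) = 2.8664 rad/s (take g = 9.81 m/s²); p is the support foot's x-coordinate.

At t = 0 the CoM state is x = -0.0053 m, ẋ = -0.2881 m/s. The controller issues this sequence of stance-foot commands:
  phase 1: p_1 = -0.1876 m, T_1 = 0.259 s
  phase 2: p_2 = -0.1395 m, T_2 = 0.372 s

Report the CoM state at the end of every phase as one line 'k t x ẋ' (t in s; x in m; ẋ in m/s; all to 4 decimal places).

1 0.2590 -0.0344 0.0534
2 0.6310 0.0551 0.4724

phase 1: p=-0.1876, T=0.259, ωT=0.742398, cosh=1.288469, sinh=0.812498; start (x,ẋ)=(-0.005300, -0.288100) → end (x,ẋ)=(-0.034376, 0.053358)
phase 2: p=-0.1395, T=0.372, ωT=1.066301, cosh=1.624447, sinh=1.280168; start (x,ẋ)=(-0.034376, 0.053358) → end (x,ẋ)=(0.055099, 0.472429)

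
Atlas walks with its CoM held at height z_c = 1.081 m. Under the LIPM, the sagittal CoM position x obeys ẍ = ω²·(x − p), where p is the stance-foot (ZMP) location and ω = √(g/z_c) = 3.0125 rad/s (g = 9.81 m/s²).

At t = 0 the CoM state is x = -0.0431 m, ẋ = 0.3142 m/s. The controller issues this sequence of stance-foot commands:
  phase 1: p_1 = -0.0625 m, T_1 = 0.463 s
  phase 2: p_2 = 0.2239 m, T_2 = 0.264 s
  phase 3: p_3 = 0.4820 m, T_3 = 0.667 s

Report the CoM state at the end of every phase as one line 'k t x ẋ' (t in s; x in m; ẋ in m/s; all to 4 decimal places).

phase 1: p=-0.0625, T=0.463, ωT=1.394788, cosh=2.141001, sinh=1.893116; start (x,ẋ)=(-0.043100, 0.314200) → end (x,ẋ)=(0.176485, 0.783341)
phase 2: p=0.2239, T=0.264, ωT=0.795300, cosh=1.333276, sinh=0.881830; start (x,ẋ)=(0.176485, 0.783341) → end (x,ẋ)=(0.389985, 0.918451)
phase 3: p=0.4820, T=0.667, ωT=2.009338, cosh=3.796226, sinh=3.662149; start (x,ẋ)=(0.389985, 0.918451) → end (x,ẋ)=(1.249207, 2.471521)

1 0.4630 0.1765 0.7833
2 0.7270 0.3900 0.9185
3 1.3940 1.2492 2.4715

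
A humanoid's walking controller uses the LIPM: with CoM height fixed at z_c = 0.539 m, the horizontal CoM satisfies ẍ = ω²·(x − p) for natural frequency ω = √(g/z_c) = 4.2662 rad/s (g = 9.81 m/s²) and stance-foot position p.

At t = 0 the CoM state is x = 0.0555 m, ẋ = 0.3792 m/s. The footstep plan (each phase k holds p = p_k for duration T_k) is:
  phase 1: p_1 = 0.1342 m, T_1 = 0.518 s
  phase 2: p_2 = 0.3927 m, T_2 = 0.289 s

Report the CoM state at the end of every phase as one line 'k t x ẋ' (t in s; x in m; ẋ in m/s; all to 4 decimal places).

1 0.5180 0.1714 0.2372
2 0.8070 0.0681 -1.0404

phase 1: p=0.1342, T=0.518, ωT=2.209892, cosh=4.612220, sinh=4.502508; start (x,ẋ)=(0.055500, 0.379200) → end (x,ẋ)=(0.171422, 0.237237)
phase 2: p=0.3927, T=0.289, ωT=1.232932, cosh=1.861356, sinh=1.569919; start (x,ẋ)=(0.171422, 0.237237) → end (x,ẋ)=(0.068125, -1.040443)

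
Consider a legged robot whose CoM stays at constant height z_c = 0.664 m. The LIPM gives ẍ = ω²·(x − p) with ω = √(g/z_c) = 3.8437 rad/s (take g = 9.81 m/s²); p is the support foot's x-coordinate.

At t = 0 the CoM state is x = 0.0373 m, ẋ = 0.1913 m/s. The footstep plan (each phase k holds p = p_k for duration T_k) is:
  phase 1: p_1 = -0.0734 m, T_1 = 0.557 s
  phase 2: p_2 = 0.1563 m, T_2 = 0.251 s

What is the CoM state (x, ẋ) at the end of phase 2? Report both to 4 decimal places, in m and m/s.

phase 1: p=-0.0734, T=0.557, ωT=2.140941, cosh=4.312491, sinh=4.194947; start (x,ẋ)=(0.037300, 0.191300) → end (x,ẋ)=(0.612774, 2.609920)
phase 2: p=0.1563, T=0.251, ωT=0.964769, cosh=1.502626, sinh=1.121555; start (x,ẋ)=(0.612774, 2.609920) → end (x,ẋ)=(1.603759, 5.889557)

x = 1.6038, ẋ = 5.8896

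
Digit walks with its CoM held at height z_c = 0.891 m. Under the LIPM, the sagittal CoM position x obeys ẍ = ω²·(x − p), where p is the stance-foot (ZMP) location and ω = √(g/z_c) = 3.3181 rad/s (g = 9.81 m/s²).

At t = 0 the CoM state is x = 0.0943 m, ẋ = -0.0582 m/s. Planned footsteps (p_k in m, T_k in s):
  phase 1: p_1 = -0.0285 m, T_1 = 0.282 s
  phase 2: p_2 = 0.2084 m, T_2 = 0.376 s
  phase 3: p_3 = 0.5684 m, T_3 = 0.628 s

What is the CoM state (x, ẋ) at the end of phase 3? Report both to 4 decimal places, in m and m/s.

phase 1: p=-0.0285, T=0.282, ωT=0.935704, cosh=1.470659, sinh=1.078349; start (x,ẋ)=(0.094300, -0.058200) → end (x,ẋ)=(0.133182, 0.353795)
phase 2: p=0.2084, T=0.376, ωT=1.247606, cosh=1.884594, sinh=1.597402; start (x,ẋ)=(0.133182, 0.353795) → end (x,ẋ)=(0.236970, 0.268081)
phase 3: p=0.5684, T=0.628, ωT=2.083767, cosh=4.079569, sinh=3.955108; start (x,ẋ)=(0.236970, 0.268081) → end (x,ẋ)=(-0.464146, -3.255854)

x = -0.4641, ẋ = -3.2559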